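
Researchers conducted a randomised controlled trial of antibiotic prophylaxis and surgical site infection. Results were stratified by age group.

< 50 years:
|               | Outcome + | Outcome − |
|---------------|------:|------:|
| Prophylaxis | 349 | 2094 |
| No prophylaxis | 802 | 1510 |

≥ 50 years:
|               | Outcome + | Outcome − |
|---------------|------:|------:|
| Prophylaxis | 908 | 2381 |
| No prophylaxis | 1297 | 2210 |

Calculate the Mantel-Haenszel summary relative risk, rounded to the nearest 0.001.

RR_MH = Σ(aᵢ·n₀ᵢ/nᵢ) / Σ(cᵢ·n₁ᵢ/nᵢ), with n₁ᵢ = aᵢ+bᵢ (exposed), n₀ᵢ = cᵢ+dᵢ (unexposed), nᵢ = n₁ᵢ+n₀ᵢ.
Stratum 1 (< 50 years): n₁ = 2443, n₀ = 2312, n = 4755; a·n₀/n = 349·2312/4755 = 169.6925; c·n₁/n = 802·2443/4755 = 412.0475
Stratum 2 (≥ 50 years): n₁ = 3289, n₀ = 3507, n = 6796; a·n₀/n = 908·3507/6796 = 468.5633; c·n₁/n = 1297·3289/6796 = 627.6976
RR_MH = (169.6925 + 468.5633) / (412.0475 + 627.6976) = 638.2558 / 1039.7451 = 0.61386

0.614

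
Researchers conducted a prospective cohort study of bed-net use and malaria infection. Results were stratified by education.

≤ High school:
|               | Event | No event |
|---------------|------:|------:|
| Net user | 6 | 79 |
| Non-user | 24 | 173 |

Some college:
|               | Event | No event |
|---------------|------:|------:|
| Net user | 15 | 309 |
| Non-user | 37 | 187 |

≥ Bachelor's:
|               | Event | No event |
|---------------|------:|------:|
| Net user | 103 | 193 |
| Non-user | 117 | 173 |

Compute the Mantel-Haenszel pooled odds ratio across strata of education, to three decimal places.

OR_MH = Σ(aᵢdᵢ/nᵢ) / Σ(bᵢcᵢ/nᵢ), where nᵢ is the stratum total.
Stratum 1 (≤ High school): n = 282; a·d/n = 6·173/282 = 3.6809; b·c/n = 79·24/282 = 6.7234
Stratum 2 (Some college): n = 548; a·d/n = 15·187/548 = 5.1186; b·c/n = 309·37/548 = 20.8631
Stratum 3 (≥ Bachelor's): n = 586; a·d/n = 103·173/586 = 30.4078; b·c/n = 193·117/586 = 38.5341
OR_MH = (3.6809 + 5.1186 + 30.4078) / (6.7234 + 20.8631 + 38.5341) = 39.2073 / 66.1207 = 0.59297

0.593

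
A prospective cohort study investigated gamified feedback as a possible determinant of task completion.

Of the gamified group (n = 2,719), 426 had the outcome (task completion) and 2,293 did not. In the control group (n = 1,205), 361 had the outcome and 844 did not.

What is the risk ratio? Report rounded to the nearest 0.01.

From the description: a = 426, b = 2293, c = 361, d = 844.
Risk in exposed = 426/2719 = 0.15668; risk in unexposed = 361/1205 = 0.29959.
RR = 0.15668 / 0.29959 = 0.52297
The risk is 48% lower among the exposed than among the unexposed.

0.52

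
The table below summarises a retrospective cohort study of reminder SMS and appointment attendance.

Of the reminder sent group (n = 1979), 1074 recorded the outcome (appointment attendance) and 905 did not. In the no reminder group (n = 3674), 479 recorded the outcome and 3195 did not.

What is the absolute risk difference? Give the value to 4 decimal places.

0.4123

From the description: a = 1074, b = 905, c = 479, d = 3195.
Risk in exposed = 1074/1979 = 0.542698; risk in unexposed = 479/3674 = 0.130376.
Risk difference = 0.542698 − 0.130376 = 0.412323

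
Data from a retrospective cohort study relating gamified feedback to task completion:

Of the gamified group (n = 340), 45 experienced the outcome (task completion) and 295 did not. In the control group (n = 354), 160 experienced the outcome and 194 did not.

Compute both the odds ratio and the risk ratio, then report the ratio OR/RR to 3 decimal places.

0.632

From the description: a = 45, b = 295, c = 160, d = 194.
OR = (45·194)/(295·160) = 8730/47200 = 0.18496
Risk in exposed = 45/340 = 0.13235; risk in unexposed = 160/354 = 0.45198; RR = 0.29283
OR/RR = 0.18496 / 0.29283 = 0.63162
The outcome is not rare, so the OR lies further from 1 than the RR.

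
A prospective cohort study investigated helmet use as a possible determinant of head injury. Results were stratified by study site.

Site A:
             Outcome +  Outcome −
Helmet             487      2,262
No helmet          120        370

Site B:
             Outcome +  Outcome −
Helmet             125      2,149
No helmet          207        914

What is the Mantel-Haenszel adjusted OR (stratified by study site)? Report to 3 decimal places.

0.416

OR_MH = Σ(aᵢdᵢ/nᵢ) / Σ(bᵢcᵢ/nᵢ), where nᵢ is the stratum total.
Stratum 1 (Site A): n = 3239; a·d/n = 487·370/3239 = 55.6314; b·c/n = 2262·120/3239 = 83.8036
Stratum 2 (Site B): n = 3395; a·d/n = 125·914/3395 = 33.6524; b·c/n = 2149·207/3395 = 131.0289
OR_MH = (55.6314 + 33.6524) / (83.8036 + 131.0289) = 89.2838 / 214.8325 = 0.41560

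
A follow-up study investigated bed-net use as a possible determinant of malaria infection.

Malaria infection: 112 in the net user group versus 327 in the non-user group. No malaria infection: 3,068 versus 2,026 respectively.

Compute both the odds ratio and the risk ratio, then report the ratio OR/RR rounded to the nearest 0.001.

0.892

From the description: a = 112, b = 3068, c = 327, d = 2026.
OR = (112·2026)/(3068·327) = 226912/1003236 = 0.22618
Risk in exposed = 112/3180 = 0.03522; risk in unexposed = 327/2353 = 0.13897; RR = 0.25343
OR/RR = 0.22618 / 0.25343 = 0.89246
The outcome is not rare, so the OR lies further from 1 than the RR.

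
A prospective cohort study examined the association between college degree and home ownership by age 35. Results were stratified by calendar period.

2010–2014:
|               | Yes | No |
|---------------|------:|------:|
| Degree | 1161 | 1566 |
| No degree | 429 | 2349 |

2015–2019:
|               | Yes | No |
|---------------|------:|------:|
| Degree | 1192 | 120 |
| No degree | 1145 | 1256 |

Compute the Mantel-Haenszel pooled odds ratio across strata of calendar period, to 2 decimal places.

OR_MH = Σ(aᵢdᵢ/nᵢ) / Σ(bᵢcᵢ/nᵢ), where nᵢ is the stratum total.
Stratum 1 (2010–2014): n = 5505; a·d/n = 1161·2349/5505 = 495.4022; b·c/n = 1566·429/5505 = 122.0371
Stratum 2 (2015–2019): n = 3713; a·d/n = 1192·1256/3713 = 403.2190; b·c/n = 120·1145/3713 = 37.0051
OR_MH = (495.4022 + 403.2190) / (122.0371 + 37.0051) = 898.6211 / 159.0422 = 5.65021

5.65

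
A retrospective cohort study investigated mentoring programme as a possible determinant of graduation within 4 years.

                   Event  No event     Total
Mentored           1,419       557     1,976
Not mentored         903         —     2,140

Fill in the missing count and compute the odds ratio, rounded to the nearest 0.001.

3.490

The missing cell is in the unexposed row: 2140 − 903 = 1237.
So a = 1419, b = 557, c = 903, d = 1237.
OR = (a·d)/(b·c) = (1419 × 1237) / (557 × 903) = 1755303 / 502971 = 3.48987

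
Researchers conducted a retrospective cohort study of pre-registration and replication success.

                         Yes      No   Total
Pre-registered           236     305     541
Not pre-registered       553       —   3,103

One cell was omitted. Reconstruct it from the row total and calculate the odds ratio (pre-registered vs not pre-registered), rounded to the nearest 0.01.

The missing cell is in the unexposed row: 3103 − 553 = 2550.
So a = 236, b = 305, c = 553, d = 2550.
OR = (a·d)/(b·c) = (236 × 2550) / (305 × 553) = 601800 / 168665 = 3.56802

3.57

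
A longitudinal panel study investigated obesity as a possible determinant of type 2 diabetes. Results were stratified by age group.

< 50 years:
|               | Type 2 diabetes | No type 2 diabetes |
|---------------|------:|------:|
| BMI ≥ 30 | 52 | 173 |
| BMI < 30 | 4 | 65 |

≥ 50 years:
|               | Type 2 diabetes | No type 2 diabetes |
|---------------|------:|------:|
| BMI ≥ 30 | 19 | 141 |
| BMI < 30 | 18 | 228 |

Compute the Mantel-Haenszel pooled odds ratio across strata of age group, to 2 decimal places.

2.58

OR_MH = Σ(aᵢdᵢ/nᵢ) / Σ(bᵢcᵢ/nᵢ), where nᵢ is the stratum total.
Stratum 1 (< 50 years): n = 294; a·d/n = 52·65/294 = 11.4966; b·c/n = 173·4/294 = 2.3537
Stratum 2 (≥ 50 years): n = 406; a·d/n = 19·228/406 = 10.6700; b·c/n = 141·18/406 = 6.2512
OR_MH = (11.4966 + 10.6700) / (2.3537 + 6.2512) = 22.1665 / 8.6050 = 2.57602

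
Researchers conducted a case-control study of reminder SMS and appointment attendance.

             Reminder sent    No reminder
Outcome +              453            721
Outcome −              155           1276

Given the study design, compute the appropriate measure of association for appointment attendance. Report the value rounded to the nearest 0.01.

5.17

Reading the table with exposure as columns: a = 453 (Reminder sent, case), b = 155 (Reminder sent, non-case), c = 721 (No reminder, case), d = 1276.
This is a case-control study: participants were sampled on outcome status, so risks in the source population cannot be estimated directly — relative risk is not valid here. The odds ratio is the appropriate measure.
OR = (a·d)/(b·c) = (453 × 1276) / (155 × 721) = 578028 / 111755 = 5.17228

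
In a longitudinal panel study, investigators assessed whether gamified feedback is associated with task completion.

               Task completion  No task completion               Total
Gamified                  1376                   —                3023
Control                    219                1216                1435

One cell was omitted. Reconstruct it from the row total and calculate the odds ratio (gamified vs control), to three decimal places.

4.639

The missing cell is in the exposed row: 3023 − 1376 = 1647.
So a = 1376, b = 1647, c = 219, d = 1216.
OR = (a·d)/(b·c) = (1376 × 1216) / (1647 × 219) = 1673216 / 360693 = 4.63889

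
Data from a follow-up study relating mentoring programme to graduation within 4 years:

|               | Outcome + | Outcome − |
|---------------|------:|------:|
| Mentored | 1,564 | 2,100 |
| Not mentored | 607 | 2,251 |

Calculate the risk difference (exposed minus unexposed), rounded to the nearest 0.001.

Cells: a = 1564, b = 2100, c = 607, d = 2251.
Risk in exposed = 1564/3664 = 0.426856; risk in unexposed = 607/2858 = 0.212386.
Risk difference = 0.426856 − 0.212386 = 0.214470

0.214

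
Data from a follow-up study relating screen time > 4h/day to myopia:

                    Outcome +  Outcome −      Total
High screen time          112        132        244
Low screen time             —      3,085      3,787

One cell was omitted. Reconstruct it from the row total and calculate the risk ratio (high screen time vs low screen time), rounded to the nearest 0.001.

2.476

The missing cell is in the unexposed row: 3787 − 3085 = 702.
So a = 112, b = 132, c = 702, d = 3085.
RR = [a/(a+b)] / [c/(c+d)] = (112/244) / (702/3787) = 0.45902/0.18537 = 2.47620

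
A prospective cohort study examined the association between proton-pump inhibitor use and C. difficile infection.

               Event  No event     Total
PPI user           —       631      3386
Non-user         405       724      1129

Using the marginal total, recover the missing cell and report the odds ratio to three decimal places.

7.805

The missing cell is in the exposed row: 3386 − 631 = 2755.
So a = 2755, b = 631, c = 405, d = 724.
OR = (a·d)/(b·c) = (2755 × 724) / (631 × 405) = 1994620 / 255555 = 7.80505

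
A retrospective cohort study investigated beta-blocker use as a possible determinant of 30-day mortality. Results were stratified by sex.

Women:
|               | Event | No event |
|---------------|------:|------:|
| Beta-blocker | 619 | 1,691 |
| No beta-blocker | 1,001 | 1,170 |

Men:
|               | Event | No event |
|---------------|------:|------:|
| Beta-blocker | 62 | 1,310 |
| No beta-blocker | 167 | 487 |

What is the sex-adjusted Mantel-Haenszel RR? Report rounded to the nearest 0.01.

0.51

RR_MH = Σ(aᵢ·n₀ᵢ/nᵢ) / Σ(cᵢ·n₁ᵢ/nᵢ), with n₁ᵢ = aᵢ+bᵢ (exposed), n₀ᵢ = cᵢ+dᵢ (unexposed), nᵢ = n₁ᵢ+n₀ᵢ.
Stratum 1 (Women): n₁ = 2310, n₀ = 2171, n = 4481; a·n₀/n = 619·2171/4481 = 299.8994; c·n₁/n = 1001·2310/4481 = 516.0254
Stratum 2 (Men): n₁ = 1372, n₀ = 654, n = 2026; a·n₀/n = 62·654/2026 = 20.0138; c·n₁/n = 167·1372/2026 = 113.0918
RR_MH = (299.8994 + 20.0138) / (516.0254 + 113.0918) = 319.9132 / 629.1172 = 0.50851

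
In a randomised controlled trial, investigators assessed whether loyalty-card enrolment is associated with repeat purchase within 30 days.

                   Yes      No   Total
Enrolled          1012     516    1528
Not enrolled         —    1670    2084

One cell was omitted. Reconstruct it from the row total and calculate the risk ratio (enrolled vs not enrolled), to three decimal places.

The missing cell is in the unexposed row: 2084 − 1670 = 414.
So a = 1012, b = 516, c = 414, d = 1670.
RR = [a/(a+b)] / [c/(c+d)] = (1012/1528) / (414/2084) = 0.66230/0.19866 = 3.33392

3.334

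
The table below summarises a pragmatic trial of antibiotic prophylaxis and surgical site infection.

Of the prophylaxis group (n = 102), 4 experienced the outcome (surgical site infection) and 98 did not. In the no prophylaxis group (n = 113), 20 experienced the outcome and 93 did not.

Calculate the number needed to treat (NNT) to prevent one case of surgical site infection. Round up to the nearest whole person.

8

Risk in treated group = 4/102 = 0.03922; risk in control = 20/113 = 0.17699.
Absolute risk reduction = 0.17699 − 0.03922 = 0.13778
NNT = 1 / ARR = 1 / 0.13778 = 7.258 → round up → 8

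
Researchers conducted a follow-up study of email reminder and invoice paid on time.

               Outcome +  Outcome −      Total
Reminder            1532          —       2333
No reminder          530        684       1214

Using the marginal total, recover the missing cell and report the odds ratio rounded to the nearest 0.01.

The missing cell is in the exposed row: 2333 − 1532 = 801.
So a = 1532, b = 801, c = 530, d = 684.
OR = (a·d)/(b·c) = (1532 × 684) / (801 × 530) = 1047888 / 424530 = 2.46835

2.47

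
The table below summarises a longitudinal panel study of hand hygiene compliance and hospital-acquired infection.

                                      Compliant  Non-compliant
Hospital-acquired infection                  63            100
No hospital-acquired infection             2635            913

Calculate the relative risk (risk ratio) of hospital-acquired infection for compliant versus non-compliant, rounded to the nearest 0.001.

0.237

Reading the table with exposure as columns: a = 63 (Compliant, case), b = 2635 (Compliant, non-case), c = 100 (Non-compliant, case), d = 913.
Risk in exposed = 63/2698 = 0.02335; risk in unexposed = 100/1013 = 0.09872.
RR = 0.02335 / 0.09872 = 0.23654
The risk is 76% lower among the exposed than among the unexposed.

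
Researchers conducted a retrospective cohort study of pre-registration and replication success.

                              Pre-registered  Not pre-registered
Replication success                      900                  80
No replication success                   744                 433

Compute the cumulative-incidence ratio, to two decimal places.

Reading the table with exposure as columns: a = 900 (Pre-registered, case), b = 744 (Pre-registered, non-case), c = 80 (Not pre-registered, case), d = 433.
Risk in exposed = 900/1644 = 0.54745; risk in unexposed = 80/513 = 0.15595.
RR = 0.54745 / 0.15595 = 3.51049
The risk among the exposed is 3.51 times that among the unexposed.

3.51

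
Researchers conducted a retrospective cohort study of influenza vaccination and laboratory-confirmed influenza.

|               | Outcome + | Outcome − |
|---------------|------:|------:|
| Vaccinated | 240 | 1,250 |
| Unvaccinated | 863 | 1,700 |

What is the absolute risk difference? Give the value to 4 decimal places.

Cells: a = 240, b = 1250, c = 863, d = 1700.
Risk in exposed = 240/1490 = 0.161074; risk in unexposed = 863/2563 = 0.336715.
Risk difference = 0.161074 − 0.336715 = -0.175641

-0.1756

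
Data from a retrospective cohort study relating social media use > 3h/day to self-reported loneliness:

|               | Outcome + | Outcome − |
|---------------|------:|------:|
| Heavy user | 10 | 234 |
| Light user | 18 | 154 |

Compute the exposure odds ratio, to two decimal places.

Cells: a = 10, b = 234, c = 18, d = 154.
OR = (a·d)/(b·c) = (10 × 154) / (234 × 18) = 1540 / 4212 = 0.36562
Exposure is associated with lower odds of self-reported loneliness (OR = 0.37 < 1).

0.37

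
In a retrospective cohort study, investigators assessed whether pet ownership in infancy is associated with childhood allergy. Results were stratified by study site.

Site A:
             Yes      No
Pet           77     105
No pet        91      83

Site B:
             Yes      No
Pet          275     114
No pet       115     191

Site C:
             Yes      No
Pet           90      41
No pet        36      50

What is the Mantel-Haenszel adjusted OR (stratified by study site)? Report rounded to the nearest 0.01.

OR_MH = Σ(aᵢdᵢ/nᵢ) / Σ(bᵢcᵢ/nᵢ), where nᵢ is the stratum total.
Stratum 1 (Site A): n = 356; a·d/n = 77·83/356 = 17.9522; b·c/n = 105·91/356 = 26.8399
Stratum 2 (Site B): n = 695; a·d/n = 275·191/695 = 75.5755; b·c/n = 114·115/695 = 18.8633
Stratum 3 (Site C): n = 217; a·d/n = 90·50/217 = 20.7373; b·c/n = 41·36/217 = 6.8018
OR_MH = (17.9522 + 75.5755 + 20.7373) / (26.8399 + 18.8633 + 6.8018) = 114.2651 / 52.5050 = 2.17627

2.18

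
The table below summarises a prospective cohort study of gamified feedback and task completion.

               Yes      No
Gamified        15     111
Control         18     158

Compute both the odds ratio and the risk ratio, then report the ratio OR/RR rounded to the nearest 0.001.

Cells: a = 15, b = 111, c = 18, d = 158.
OR = (15·158)/(111·18) = 2370/1998 = 1.18619
Risk in exposed = 15/126 = 0.11905; risk in unexposed = 18/176 = 0.10227; RR = 1.16402
OR/RR = 1.18619 / 1.16402 = 1.01904
The outcome is not rare, so the OR lies further from 1 than the RR.

1.019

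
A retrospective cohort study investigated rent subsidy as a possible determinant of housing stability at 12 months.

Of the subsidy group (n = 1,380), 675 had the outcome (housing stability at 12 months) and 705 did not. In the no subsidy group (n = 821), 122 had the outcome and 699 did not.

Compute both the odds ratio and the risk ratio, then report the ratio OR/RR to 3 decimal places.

1.667

From the description: a = 675, b = 705, c = 122, d = 699.
OR = (675·699)/(705·122) = 471825/86010 = 5.48570
Risk in exposed = 675/1380 = 0.48913; risk in unexposed = 122/821 = 0.14860; RR = 3.29161
OR/RR = 5.48570 / 3.29161 = 1.66657
The outcome is not rare, so the OR lies further from 1 than the RR.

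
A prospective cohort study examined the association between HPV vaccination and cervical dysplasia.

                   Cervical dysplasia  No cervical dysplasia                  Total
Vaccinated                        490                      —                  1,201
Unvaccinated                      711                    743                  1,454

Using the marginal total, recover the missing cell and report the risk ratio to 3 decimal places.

The missing cell is in the exposed row: 1201 − 490 = 711.
So a = 490, b = 711, c = 711, d = 743.
RR = [a/(a+b)] / [c/(c+d)] = (490/1201) / (711/1454) = 0.40799/0.48900 = 0.83435

0.834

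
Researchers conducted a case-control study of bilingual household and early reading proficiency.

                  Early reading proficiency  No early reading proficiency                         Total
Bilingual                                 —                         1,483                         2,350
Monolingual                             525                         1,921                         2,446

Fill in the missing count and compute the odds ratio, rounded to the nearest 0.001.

2.139

The missing cell is in the exposed row: 2350 − 1483 = 867.
So a = 867, b = 1483, c = 525, d = 1921.
OR = (a·d)/(b·c) = (867 × 1921) / (1483 × 525) = 1665507 / 778575 = 2.13917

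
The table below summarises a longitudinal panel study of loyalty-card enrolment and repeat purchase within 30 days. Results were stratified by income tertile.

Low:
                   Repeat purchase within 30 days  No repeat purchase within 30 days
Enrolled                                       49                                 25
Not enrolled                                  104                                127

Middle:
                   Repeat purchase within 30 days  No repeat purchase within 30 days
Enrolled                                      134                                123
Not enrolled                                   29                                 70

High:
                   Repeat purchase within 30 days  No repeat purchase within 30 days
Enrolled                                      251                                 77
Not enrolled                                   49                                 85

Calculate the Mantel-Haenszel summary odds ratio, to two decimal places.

OR_MH = Σ(aᵢdᵢ/nᵢ) / Σ(bᵢcᵢ/nᵢ), where nᵢ is the stratum total.
Stratum 1 (Low): n = 305; a·d/n = 49·127/305 = 20.4033; b·c/n = 25·104/305 = 8.5246
Stratum 2 (Middle): n = 356; a·d/n = 134·70/356 = 26.3483; b·c/n = 123·29/356 = 10.0197
Stratum 3 (High): n = 462; a·d/n = 251·85/462 = 46.1797; b·c/n = 77·49/462 = 8.1667
OR_MH = (20.4033 + 26.3483 + 46.1797) / (8.5246 + 10.0197 + 8.1667) = 92.9312 / 26.7109 = 3.47915

3.48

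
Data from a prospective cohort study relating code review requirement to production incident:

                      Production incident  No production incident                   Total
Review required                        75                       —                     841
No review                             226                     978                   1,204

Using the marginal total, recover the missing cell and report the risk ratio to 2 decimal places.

0.48

The missing cell is in the exposed row: 841 − 75 = 766.
So a = 75, b = 766, c = 226, d = 978.
RR = [a/(a+b)] / [c/(c+d)] = (75/841) / (226/1204) = 0.08918/0.18771 = 0.47510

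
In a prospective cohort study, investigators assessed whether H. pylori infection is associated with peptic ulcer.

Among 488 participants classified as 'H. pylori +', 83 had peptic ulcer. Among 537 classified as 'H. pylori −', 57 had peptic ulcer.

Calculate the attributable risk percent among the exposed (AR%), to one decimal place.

From the description: a = 83, b = 405, c = 57, d = 480.
Risk in exposed = 83/488 = 0.17008; risk in unexposed = 57/537 = 0.10615.
RR = 0.17008/0.10615 = 1.60235
AR% = (RR − 1)/RR × 100 = (1.60235 − 1)/1.60235 × 100 = 37.5917%

37.6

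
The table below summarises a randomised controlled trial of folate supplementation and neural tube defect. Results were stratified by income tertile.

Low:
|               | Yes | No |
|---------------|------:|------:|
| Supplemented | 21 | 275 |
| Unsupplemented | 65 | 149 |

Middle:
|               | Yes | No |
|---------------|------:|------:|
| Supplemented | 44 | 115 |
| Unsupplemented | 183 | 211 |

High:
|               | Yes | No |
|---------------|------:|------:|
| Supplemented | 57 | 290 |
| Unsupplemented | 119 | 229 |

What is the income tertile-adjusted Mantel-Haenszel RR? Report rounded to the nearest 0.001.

0.459

RR_MH = Σ(aᵢ·n₀ᵢ/nᵢ) / Σ(cᵢ·n₁ᵢ/nᵢ), with n₁ᵢ = aᵢ+bᵢ (exposed), n₀ᵢ = cᵢ+dᵢ (unexposed), nᵢ = n₁ᵢ+n₀ᵢ.
Stratum 1 (Low): n₁ = 296, n₀ = 214, n = 510; a·n₀/n = 21·214/510 = 8.8118; c·n₁/n = 65·296/510 = 37.7255
Stratum 2 (Middle): n₁ = 159, n₀ = 394, n = 553; a·n₀/n = 44·394/553 = 31.3490; c·n₁/n = 183·159/553 = 52.6166
Stratum 3 (High): n₁ = 347, n₀ = 348, n = 695; a·n₀/n = 57·348/695 = 28.5410; c·n₁/n = 119·347/695 = 59.4144
RR_MH = (8.8118 + 31.3490 + 28.5410) / (37.7255 + 52.6166 + 59.4144) = 68.7018 / 149.7565 = 0.45876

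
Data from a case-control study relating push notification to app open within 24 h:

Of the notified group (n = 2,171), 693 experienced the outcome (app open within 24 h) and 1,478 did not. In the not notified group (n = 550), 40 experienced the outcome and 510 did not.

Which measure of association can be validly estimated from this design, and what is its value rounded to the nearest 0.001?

5.978

From the description: a = 693, b = 1478, c = 40, d = 510.
This is a case-control study: participants were sampled on outcome status, so risks in the source population cannot be estimated directly — relative risk is not valid here. The odds ratio is the appropriate measure.
OR = (a·d)/(b·c) = (693 × 510) / (1478 × 40) = 353430 / 59120 = 5.97818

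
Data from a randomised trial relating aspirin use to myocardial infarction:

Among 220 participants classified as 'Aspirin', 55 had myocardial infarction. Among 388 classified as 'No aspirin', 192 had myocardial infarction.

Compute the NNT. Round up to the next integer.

Risk in treated group = 55/220 = 0.25000; risk in control = 192/388 = 0.49485.
Absolute risk reduction = 0.49485 − 0.25000 = 0.24485
NNT = 1 / ARR = 1 / 0.24485 = 4.084 → round up → 5

5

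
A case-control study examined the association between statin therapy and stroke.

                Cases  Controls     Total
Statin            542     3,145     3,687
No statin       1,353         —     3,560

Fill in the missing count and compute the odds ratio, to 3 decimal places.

The missing cell is in the unexposed row: 3560 − 1353 = 2207.
So a = 542, b = 3145, c = 1353, d = 2207.
OR = (a·d)/(b·c) = (542 × 2207) / (3145 × 1353) = 1196194 / 4255185 = 0.28111

0.281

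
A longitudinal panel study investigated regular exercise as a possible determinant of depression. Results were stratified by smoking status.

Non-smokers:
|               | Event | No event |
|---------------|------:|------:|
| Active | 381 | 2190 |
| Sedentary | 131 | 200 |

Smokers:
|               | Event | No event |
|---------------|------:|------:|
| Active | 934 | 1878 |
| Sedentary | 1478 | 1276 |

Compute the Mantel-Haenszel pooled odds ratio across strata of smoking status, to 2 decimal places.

OR_MH = Σ(aᵢdᵢ/nᵢ) / Σ(bᵢcᵢ/nᵢ), where nᵢ is the stratum total.
Stratum 1 (Non-smokers): n = 2902; a·d/n = 381·200/2902 = 26.2578; b·c/n = 2190·131/2902 = 98.8594
Stratum 2 (Smokers): n = 5566; a·d/n = 934·1276/5566 = 214.1186; b·c/n = 1878·1478/5566 = 498.6856
OR_MH = (26.2578 + 214.1186) / (98.8594 + 498.6856) = 240.3763 / 597.5450 = 0.40227

0.40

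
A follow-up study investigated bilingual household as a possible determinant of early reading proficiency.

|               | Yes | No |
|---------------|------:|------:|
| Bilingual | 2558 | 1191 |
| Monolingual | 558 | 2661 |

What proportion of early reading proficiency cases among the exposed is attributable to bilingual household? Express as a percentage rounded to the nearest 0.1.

Cells: a = 2558, b = 1191, c = 558, d = 2661.
Risk in exposed = 2558/3749 = 0.68232; risk in unexposed = 558/3219 = 0.17335.
RR = 0.68232/0.17335 = 3.93615
AR% = (RR − 1)/RR × 100 = (3.93615 − 1)/3.93615 × 100 = 74.5945%

74.6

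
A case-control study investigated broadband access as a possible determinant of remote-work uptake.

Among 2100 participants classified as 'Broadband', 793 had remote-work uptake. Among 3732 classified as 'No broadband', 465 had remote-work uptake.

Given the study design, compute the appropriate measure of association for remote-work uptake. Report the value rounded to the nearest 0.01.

4.26

From the description: a = 793, b = 1307, c = 465, d = 3267.
This is a case-control study: participants were sampled on outcome status, so risks in the source population cannot be estimated directly — relative risk is not valid here. The odds ratio is the appropriate measure.
OR = (a·d)/(b·c) = (793 × 3267) / (1307 × 465) = 2590731 / 607755 = 4.26279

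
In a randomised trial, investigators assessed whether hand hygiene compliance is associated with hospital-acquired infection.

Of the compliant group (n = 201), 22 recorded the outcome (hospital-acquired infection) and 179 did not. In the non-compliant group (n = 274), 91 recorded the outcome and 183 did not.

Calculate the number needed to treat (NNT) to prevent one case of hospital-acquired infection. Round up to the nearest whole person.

Risk in treated group = 22/201 = 0.10945; risk in control = 91/274 = 0.33212.
Absolute risk reduction = 0.33212 − 0.10945 = 0.22266
NNT = 1 / ARR = 1 / 0.22266 = 4.491 → round up → 5

5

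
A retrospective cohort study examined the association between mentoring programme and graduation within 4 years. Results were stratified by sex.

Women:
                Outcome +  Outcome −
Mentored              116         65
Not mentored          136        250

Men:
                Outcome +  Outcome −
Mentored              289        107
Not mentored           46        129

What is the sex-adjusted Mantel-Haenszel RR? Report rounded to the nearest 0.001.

2.225

RR_MH = Σ(aᵢ·n₀ᵢ/nᵢ) / Σ(cᵢ·n₁ᵢ/nᵢ), with n₁ᵢ = aᵢ+bᵢ (exposed), n₀ᵢ = cᵢ+dᵢ (unexposed), nᵢ = n₁ᵢ+n₀ᵢ.
Stratum 1 (Women): n₁ = 181, n₀ = 386, n = 567; a·n₀/n = 116·386/567 = 78.9700; c·n₁/n = 136·181/567 = 43.4145
Stratum 2 (Men): n₁ = 396, n₀ = 175, n = 571; a·n₀/n = 289·175/571 = 88.5727; c·n₁/n = 46·396/571 = 31.9019
RR_MH = (78.9700 + 88.5727) / (43.4145 + 31.9019) = 167.5427 / 75.3164 = 2.22452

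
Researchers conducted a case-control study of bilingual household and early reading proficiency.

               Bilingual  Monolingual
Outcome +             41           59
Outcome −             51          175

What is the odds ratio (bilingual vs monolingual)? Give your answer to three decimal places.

Reading the table with exposure as columns: a = 41 (Bilingual, case), b = 51 (Bilingual, non-case), c = 59 (Monolingual, case), d = 175.
OR = (a·d)/(b·c) = (41 × 175) / (51 × 59) = 7175 / 3009 = 2.38451
The odds of early reading proficiency are about 2.38 times as high in the bilingual group.

2.385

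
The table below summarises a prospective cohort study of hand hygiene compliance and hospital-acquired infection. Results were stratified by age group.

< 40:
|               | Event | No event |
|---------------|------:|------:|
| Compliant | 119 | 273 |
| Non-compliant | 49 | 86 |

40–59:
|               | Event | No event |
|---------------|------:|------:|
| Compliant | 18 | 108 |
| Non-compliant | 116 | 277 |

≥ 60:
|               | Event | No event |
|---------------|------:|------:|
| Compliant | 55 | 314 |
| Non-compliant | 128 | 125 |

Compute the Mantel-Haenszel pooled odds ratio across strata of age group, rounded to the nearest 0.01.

OR_MH = Σ(aᵢdᵢ/nᵢ) / Σ(bᵢcᵢ/nᵢ), where nᵢ is the stratum total.
Stratum 1 (< 40): n = 527; a·d/n = 119·86/527 = 19.4194; b·c/n = 273·49/527 = 25.3833
Stratum 2 (40–59): n = 519; a·d/n = 18·277/519 = 9.6069; b·c/n = 108·116/519 = 24.1387
Stratum 3 (≥ 60): n = 622; a·d/n = 55·125/622 = 11.0531; b·c/n = 314·128/622 = 64.6174
OR_MH = (19.4194 + 9.6069 + 11.0531) / (25.3833 + 24.1387 + 64.6174) = 40.0793 / 114.1394 = 0.35114

0.35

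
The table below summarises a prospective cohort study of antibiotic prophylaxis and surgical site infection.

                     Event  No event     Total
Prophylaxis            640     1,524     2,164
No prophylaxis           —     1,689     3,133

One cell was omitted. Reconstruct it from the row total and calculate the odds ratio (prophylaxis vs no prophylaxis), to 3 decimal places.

The missing cell is in the unexposed row: 3133 − 1689 = 1444.
So a = 640, b = 1524, c = 1444, d = 1689.
OR = (a·d)/(b·c) = (640 × 1689) / (1524 × 1444) = 1080960 / 2200656 = 0.49120

0.491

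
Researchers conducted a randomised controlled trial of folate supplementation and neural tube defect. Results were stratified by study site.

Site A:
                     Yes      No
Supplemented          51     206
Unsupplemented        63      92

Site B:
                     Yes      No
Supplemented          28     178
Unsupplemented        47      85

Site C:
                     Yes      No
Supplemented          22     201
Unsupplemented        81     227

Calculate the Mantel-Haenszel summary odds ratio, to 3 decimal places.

0.320

OR_MH = Σ(aᵢdᵢ/nᵢ) / Σ(bᵢcᵢ/nᵢ), where nᵢ is the stratum total.
Stratum 1 (Site A): n = 412; a·d/n = 51·92/412 = 11.3883; b·c/n = 206·63/412 = 31.5000
Stratum 2 (Site B): n = 338; a·d/n = 28·85/338 = 7.0414; b·c/n = 178·47/338 = 24.7515
Stratum 3 (Site C): n = 531; a·d/n = 22·227/531 = 9.4049; b·c/n = 201·81/531 = 30.6610
OR_MH = (11.3883 + 7.0414 + 9.4049) / (31.5000 + 24.7515 + 30.6610) = 27.8347 / 86.9125 = 0.32026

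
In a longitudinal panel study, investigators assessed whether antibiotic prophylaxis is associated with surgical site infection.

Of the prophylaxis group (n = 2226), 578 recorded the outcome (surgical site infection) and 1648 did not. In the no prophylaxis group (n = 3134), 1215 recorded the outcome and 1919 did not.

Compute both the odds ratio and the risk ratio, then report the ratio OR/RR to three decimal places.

0.827

From the description: a = 578, b = 1648, c = 1215, d = 1919.
OR = (578·1919)/(1648·1215) = 1109182/2002320 = 0.55395
Risk in exposed = 578/2226 = 0.25966; risk in unexposed = 1215/3134 = 0.38768; RR = 0.66977
OR/RR = 0.55395 / 0.66977 = 0.82707
The outcome is not rare, so the OR lies further from 1 than the RR.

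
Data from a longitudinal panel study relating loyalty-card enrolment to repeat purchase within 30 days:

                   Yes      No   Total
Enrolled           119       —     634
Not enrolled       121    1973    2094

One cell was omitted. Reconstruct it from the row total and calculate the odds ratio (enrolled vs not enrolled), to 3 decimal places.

3.768

The missing cell is in the exposed row: 634 − 119 = 515.
So a = 119, b = 515, c = 121, d = 1973.
OR = (a·d)/(b·c) = (119 × 1973) / (515 × 121) = 234787 / 62315 = 3.76774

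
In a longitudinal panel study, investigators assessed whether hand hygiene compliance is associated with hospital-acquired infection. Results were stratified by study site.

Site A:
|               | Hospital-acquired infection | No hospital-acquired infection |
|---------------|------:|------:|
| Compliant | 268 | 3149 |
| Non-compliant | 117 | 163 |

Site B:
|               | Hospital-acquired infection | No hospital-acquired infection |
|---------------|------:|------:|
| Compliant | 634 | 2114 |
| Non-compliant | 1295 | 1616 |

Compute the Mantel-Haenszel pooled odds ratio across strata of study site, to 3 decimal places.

OR_MH = Σ(aᵢdᵢ/nᵢ) / Σ(bᵢcᵢ/nᵢ), where nᵢ is the stratum total.
Stratum 1 (Site A): n = 3697; a·d/n = 268·163/3697 = 11.8161; b·c/n = 3149·117/3697 = 99.6573
Stratum 2 (Site B): n = 5659; a·d/n = 634·1616/5659 = 181.0468; b·c/n = 2114·1295/5659 = 483.7657
OR_MH = (11.8161 + 181.0468) / (99.6573 + 483.7657) = 192.8629 / 583.4230 = 0.33057

0.331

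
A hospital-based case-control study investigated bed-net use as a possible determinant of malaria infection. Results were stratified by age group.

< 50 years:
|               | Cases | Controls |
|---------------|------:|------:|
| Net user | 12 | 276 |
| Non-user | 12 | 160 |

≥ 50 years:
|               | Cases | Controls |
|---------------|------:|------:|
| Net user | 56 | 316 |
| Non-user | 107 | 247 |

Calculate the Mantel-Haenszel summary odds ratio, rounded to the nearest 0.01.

OR_MH = Σ(aᵢdᵢ/nᵢ) / Σ(bᵢcᵢ/nᵢ), where nᵢ is the stratum total.
Stratum 1 (< 50 years): n = 460; a·d/n = 12·160/460 = 4.1739; b·c/n = 276·12/460 = 7.2000
Stratum 2 (≥ 50 years): n = 726; a·d/n = 56·247/726 = 19.0523; b·c/n = 316·107/726 = 46.5730
OR_MH = (4.1739 + 19.0523) / (7.2000 + 46.5730) = 23.2263 / 53.7730 = 0.43193

0.43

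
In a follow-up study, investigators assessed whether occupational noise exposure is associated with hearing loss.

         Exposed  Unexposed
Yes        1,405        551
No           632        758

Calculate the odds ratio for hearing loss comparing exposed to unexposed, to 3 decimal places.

Reading the table with exposure as columns: a = 1405 (Exposed, case), b = 632 (Exposed, non-case), c = 551 (Unexposed, case), d = 758.
OR = (a·d)/(b·c) = (1405 × 758) / (632 × 551) = 1064990 / 348232 = 3.05828
The odds of hearing loss are about 3.06 times as high in the exposed group.

3.058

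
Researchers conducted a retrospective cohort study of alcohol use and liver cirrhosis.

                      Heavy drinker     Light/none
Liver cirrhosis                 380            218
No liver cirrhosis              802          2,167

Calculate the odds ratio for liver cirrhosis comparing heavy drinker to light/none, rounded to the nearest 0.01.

4.71

Reading the table with exposure as columns: a = 380 (Heavy drinker, case), b = 802 (Heavy drinker, non-case), c = 218 (Light/none, case), d = 2167.
OR = (a·d)/(b·c) = (380 × 2167) / (802 × 218) = 823460 / 174836 = 4.70990
The odds of liver cirrhosis are about 4.71 times as high in the heavy drinker group.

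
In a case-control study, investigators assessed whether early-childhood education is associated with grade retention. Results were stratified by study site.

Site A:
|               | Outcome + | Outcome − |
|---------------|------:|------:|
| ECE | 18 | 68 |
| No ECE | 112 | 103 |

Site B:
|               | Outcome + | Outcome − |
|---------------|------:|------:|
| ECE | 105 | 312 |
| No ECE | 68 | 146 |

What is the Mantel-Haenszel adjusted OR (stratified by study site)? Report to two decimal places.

0.52

OR_MH = Σ(aᵢdᵢ/nᵢ) / Σ(bᵢcᵢ/nᵢ), where nᵢ is the stratum total.
Stratum 1 (Site A): n = 301; a·d/n = 18·103/301 = 6.1595; b·c/n = 68·112/301 = 25.3023
Stratum 2 (Site B): n = 631; a·d/n = 105·146/631 = 24.2948; b·c/n = 312·68/631 = 33.6228
OR_MH = (6.1595 + 24.2948) / (25.3023 + 33.6228) = 30.4542 / 58.9251 = 0.51683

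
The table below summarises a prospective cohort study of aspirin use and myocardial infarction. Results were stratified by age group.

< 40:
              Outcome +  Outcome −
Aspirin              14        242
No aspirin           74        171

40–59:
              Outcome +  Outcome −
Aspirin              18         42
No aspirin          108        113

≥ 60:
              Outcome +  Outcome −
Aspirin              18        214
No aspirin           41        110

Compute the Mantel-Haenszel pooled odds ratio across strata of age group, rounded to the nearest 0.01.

0.23

OR_MH = Σ(aᵢdᵢ/nᵢ) / Σ(bᵢcᵢ/nᵢ), where nᵢ is the stratum total.
Stratum 1 (< 40): n = 501; a·d/n = 14·171/501 = 4.7784; b·c/n = 242·74/501 = 35.7445
Stratum 2 (40–59): n = 281; a·d/n = 18·113/281 = 7.2384; b·c/n = 42·108/281 = 16.1423
Stratum 3 (≥ 60): n = 383; a·d/n = 18·110/383 = 5.1697; b·c/n = 214·41/383 = 22.9086
OR_MH = (4.7784 + 7.2384 + 5.1697) / (35.7445 + 16.1423 + 22.9086) = 17.1866 / 74.7955 = 0.22978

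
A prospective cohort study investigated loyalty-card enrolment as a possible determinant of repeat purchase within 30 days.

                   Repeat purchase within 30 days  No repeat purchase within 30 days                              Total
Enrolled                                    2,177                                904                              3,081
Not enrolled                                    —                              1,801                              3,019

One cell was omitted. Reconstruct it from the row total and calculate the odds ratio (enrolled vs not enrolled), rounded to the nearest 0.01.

The missing cell is in the unexposed row: 3019 − 1801 = 1218.
So a = 2177, b = 904, c = 1218, d = 1801.
OR = (a·d)/(b·c) = (2177 × 1801) / (904 × 1218) = 3920777 / 1101072 = 3.56087

3.56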